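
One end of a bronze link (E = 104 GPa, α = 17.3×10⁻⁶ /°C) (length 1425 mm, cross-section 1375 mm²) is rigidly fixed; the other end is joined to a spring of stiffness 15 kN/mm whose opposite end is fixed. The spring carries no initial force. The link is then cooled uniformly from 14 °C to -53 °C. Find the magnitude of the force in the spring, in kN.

P ≈ 21.6 kN

If the spring were absent the link would shorten by αΔT L = 17.3×10⁻⁶ × 67 × 1425 = 1.652 mm.
Let P be the tensile force in the spring. The link extends elastically by PL/(AE) and the spring stretches by P/k; together these equal δ_free.
P [ L/(AE) + 1/k ] = δ_free → P [ 1425/(1375×104×10³) + 1/(15×10³) ] = 1.652.
P = 1.652 / 7.663×10⁻⁵ = 21550 N.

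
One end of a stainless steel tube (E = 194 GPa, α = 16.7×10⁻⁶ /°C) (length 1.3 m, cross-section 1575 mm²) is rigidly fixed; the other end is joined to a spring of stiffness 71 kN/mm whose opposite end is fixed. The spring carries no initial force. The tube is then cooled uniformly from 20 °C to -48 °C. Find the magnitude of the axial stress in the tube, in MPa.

σ ≈ 51.1 MPa (tensile)

If the spring were absent the tube would shorten by αΔT L = 16.7×10⁻⁶ × 68 × 1300 = 1.476 mm.
Let P be the tensile force in the spring. The tube extends elastically by PL/(AE) and the spring stretches by P/k; together these equal δ_free.
So P = δ_free / [L/(AE) + 1/k] = 1.476 / [ 1300/(1575×194×10³) + 1/(71×10³) ].
P = 1.476 / 1.834×10⁻⁵ = 80500 N.
σ = P/A = 80500/1575 = 51.11 MPa.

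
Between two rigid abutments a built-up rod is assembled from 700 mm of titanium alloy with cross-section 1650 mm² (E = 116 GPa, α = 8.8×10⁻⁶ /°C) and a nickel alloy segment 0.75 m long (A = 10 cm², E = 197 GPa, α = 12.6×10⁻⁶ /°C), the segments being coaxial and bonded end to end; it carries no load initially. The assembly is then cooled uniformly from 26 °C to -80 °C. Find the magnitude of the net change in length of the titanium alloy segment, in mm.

If the supports were absent, the total length change would be Σ αᵢΔT Lᵢ = 8.8×10⁻⁶×106×700 + 12.6×10⁻⁶×106×750 = 1.655 mm.
Since the ends are fixed, an axial force P builds up, equal in every segment, with P · Σ Lᵢ/(AᵢEᵢ) = δ_free.
The series flexibility is Σ Lᵢ/(AᵢEᵢ) = 700/(1650×116×10³) + 750/(1000×197×10³) = 7.464×10⁻⁶ mm/N.
P = 1.655 / 7.464×10⁻⁶ = 221700 N = 221.7 kN, tensile.
For the titanium alloy segment, free thermal change = 8.8×10⁻⁶×106×700 = 0.653 mm and elastic change from P = 221700×700/(1650×116×10³) = 0.8107 mm; these oppose, so the net change is 0.158 mm (segment lengthens).

|ΔL| ≈ 0.158 mm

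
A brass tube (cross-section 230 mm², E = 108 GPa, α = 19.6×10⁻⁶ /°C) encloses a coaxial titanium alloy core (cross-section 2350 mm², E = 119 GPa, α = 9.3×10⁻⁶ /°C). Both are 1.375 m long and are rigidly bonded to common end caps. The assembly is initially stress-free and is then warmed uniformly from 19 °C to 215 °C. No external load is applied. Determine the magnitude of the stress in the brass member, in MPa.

Equilibrium of a rigid end plate with no external load gives equal and opposite internal forces ±P in the two members. Since α_{brass} > α_{titanium alloy}, heating drives the brass into compression and the titanium alloy into tension.
Equating the net (thermal + elastic) strains gives |α₁ − α₂|·ΔT = P·[1/(A₁E₁) + 1/(A₂E₂)].
|α₁ − α₂|·ΔT = 10.3×10⁻⁶ × 196 = 0.002019.
1/(A₁E₁) + 1/(A₂E₂) = 1/(230×108×10³) + 1/(2350×119×10³) = 4.383×10⁻⁸ N⁻¹.
P = 0.002019 / 4.383×10⁻⁸ = 46060 N = 46.06 kN.
σ_{brass} = P/A₁ = 46060/230 = 200.2 MPa, compressive.

σ ≈ 200 MPa (compressive)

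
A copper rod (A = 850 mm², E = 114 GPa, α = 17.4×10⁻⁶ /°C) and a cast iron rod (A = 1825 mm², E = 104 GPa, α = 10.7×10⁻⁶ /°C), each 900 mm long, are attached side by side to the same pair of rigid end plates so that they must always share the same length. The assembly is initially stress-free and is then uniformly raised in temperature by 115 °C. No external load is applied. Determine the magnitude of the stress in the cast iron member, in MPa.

Both members must finish at the same length. With the larger α, the copper tends to over-expand; the plates restrain it, putting the copper in compression and the cast iron in tension. With no external load the two internal forces are equal and opposite, magnitude P.
Equating the net (thermal + elastic) strains gives |α₁ − α₂|·ΔT = P·[1/(A₁E₁) + 1/(A₂E₂)].
|α₁ − α₂|·ΔT = 6.7×10⁻⁶ × 115 = 0.0007705.
1/(A₁E₁) + 1/(A₂E₂) = 1/(850×114×10³) + 1/(1825×104×10³) = 1.559×10⁻⁸ N⁻¹.
P = 0.0007705 / 1.559×10⁻⁸ = 49430 N = 49.43 kN.
σ_{cast iron} = P/A₂ = 49430/1825 = 27.08 MPa, tensile.

σ ≈ 27.1 MPa (tensile)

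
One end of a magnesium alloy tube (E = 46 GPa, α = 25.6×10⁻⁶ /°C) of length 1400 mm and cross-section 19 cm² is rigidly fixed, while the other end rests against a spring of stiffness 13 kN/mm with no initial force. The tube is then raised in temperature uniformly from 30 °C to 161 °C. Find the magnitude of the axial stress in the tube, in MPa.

σ ≈ 26.6 MPa (compressive)

Free thermal expansion: δ_free = αΔT L = 25.6×10⁻⁶ × 131 × 1400 = 4.695 mm.
Let P be the compressive force at the spring. The tube shortens elastically by PL/(AE) and the spring compresses by P/k; together these equal δ_free.
So P = δ_free / [L/(AE) + 1/k] = 4.695 / [ 1400/(1900×46×10³) + 1/(13×10³) ].
P = 4.695 / 9.294×10⁻⁵ = 50520 N.
σ = P/A = 50520/1900 = 26.59 MPa.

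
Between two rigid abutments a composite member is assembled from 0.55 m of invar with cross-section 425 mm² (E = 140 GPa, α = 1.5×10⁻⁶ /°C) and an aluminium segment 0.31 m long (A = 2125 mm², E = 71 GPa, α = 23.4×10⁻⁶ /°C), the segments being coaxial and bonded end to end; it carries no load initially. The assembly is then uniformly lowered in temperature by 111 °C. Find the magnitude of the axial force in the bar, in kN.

With the walls removed the bar would change length by δ_free = Σ αᵢΔT Lᵢ = 1.5×10⁻⁶×111×550 + 23.4×10⁻⁶×111×310 = 0.8968 mm.
Since the ends are fixed, an axial force P builds up, equal in every segment, with P · Σ Lᵢ/(AᵢEᵢ) = δ_free.
Σ Lᵢ/(AᵢEᵢ) = 550/(425×140×10³) + 310/(2125×71×10³) = 1.13×10⁻⁵ mm/N.
So P = 0.8968 / 1.13×10⁻⁵ = 79.37 kN, tensile.

P ≈ 79.4 kN (tensile)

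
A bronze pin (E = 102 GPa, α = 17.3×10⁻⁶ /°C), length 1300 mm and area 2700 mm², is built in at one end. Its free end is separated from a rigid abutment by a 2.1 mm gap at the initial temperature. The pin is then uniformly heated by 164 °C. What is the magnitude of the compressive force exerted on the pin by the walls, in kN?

P ≈ 336 kN

Unrestrained expansion: δ_free = αΔT L = 17.3×10⁻⁶ × 164 × 1300 = 3.688 mm.
The gap closes (δ_free > 2.1 mm) and the wall then resists a further 3.688 − 2.1 = 1.588 mm of expansion.
So σ = E(δ_free − g)/L = 102×10³ × 1.588/1300 = 124.6 MPa.
P = σA = 124.6 × 2700 = 336.5 kN.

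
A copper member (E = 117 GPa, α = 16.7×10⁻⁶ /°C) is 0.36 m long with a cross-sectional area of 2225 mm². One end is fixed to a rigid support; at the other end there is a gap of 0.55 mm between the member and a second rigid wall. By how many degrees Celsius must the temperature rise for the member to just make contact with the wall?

ΔT ≈ 91.5 °C

Contact occurs when the free expansion equals the gap: αΔT L = 0.55 mm.
ΔT = 0.55 / (16.7×10⁻⁶ × 360) = 91.48 °C.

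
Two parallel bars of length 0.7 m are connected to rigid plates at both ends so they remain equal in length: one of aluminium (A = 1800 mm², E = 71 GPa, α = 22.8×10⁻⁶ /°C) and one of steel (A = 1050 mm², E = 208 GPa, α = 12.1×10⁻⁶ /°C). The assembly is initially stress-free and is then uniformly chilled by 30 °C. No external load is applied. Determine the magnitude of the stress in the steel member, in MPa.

Equilibrium of a rigid end plate with no external load gives equal and opposite internal forces ±P in the two members. Since α_{aluminium} > α_{steel}, cooling drives the aluminium into tension and the steel into compression.
Setting the final lengths equal and cancelling L: (α₁ − α₂)ΔT = P/(A₁E₁) + P/(A₂E₂).
|α₁ − α₂|·ΔT = 10.7×10⁻⁶ × 30 = 0.000321.
1/(A₁E₁) + 1/(A₂E₂) = 1/(1800×71×10³) + 1/(1050×208×10³) = 1.24×10⁻⁸ N⁻¹.
P = 0.000321 / 1.24×10⁻⁸ = 25880 N = 25.88 kN.
σ_{steel} = P/A₂ = 25880/1050 = 24.65 MPa, compressive.

σ ≈ 24.6 MPa (compressive)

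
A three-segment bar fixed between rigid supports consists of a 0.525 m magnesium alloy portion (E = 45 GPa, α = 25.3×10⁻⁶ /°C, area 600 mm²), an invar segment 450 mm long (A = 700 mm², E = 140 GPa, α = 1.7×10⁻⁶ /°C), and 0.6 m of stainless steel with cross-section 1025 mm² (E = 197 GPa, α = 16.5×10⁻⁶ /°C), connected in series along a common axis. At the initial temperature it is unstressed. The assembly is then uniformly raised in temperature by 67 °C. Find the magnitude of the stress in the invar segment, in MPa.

Free thermal expansion of the whole bar: Σ αᵢΔT Lᵢ = 25.3×10⁻⁶×67×525 + 1.7×10⁻⁶×67×450 + 16.5×10⁻⁶×67×600 = 1.604 mm.
Since the ends are fixed, an axial force P builds up, equal in every segment, with P · Σ Lᵢ/(AᵢEᵢ) = δ_free.
Σ Lᵢ/(AᵢEᵢ) = 525/(600×45×10³) + 450/(700×140×10³) + 600/(1025×197×10³) = 2.701×10⁻⁵ mm/N.
Hence P = δ_free / Σ(L/AE) = 1.604/2.701×10⁻⁵ = 59.41 kN (compressive).
σ_{invar} = P / A = 59410 / 700 = 84.87 MPa.

σ ≈ 84.9 MPa (compressive)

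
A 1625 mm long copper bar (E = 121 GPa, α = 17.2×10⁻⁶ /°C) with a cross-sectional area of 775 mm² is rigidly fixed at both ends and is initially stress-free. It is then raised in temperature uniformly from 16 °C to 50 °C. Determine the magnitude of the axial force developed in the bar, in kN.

P ≈ 54.8 kN (compressive)

Full restraint means ε = 0, so the stress is σ = EαΔT = 121×10³ × 17.2×10⁻⁶ × 34 = 70.76 MPa.
Axial force P = σA = 70.76 × 775 = 54840 N = 54.84 kN, compressive.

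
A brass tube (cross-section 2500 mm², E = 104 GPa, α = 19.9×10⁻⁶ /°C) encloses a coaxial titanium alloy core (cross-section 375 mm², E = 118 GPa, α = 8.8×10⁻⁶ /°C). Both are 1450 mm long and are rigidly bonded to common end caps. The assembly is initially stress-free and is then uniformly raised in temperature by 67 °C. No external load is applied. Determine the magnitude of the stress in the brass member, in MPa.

The brass has the larger α, so on heating it would change length more than the titanium alloy if both were free. The rigid plates force a common final length, so the brass is put into compression and the titanium alloy into tension, with equal and opposite forces P (no external load).
Equating the net (thermal + elastic) strains gives |α₁ − α₂|·ΔT = P·[1/(A₁E₁) + 1/(A₂E₂)].
|α₁ − α₂|·ΔT = 11.1×10⁻⁶ × 67 = 0.0007437.
1/(A₁E₁) + 1/(A₂E₂) = 1/(2500×104×10³) + 1/(375×118×10³) = 2.645×10⁻⁸ N⁻¹.
So P = 0.0007437 / 2.645×10⁻⁸ = 28.12 kN.
σ_{brass} = P/A₁ = 28120/2500 = 11.25 MPa, compressive.

σ ≈ 11.2 MPa (compressive)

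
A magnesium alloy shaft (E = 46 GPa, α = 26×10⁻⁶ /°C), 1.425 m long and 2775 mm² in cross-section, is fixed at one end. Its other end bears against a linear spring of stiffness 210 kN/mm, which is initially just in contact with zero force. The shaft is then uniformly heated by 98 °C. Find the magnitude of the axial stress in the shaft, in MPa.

σ ≈ 82.2 MPa (compressive)

Free thermal expansion: δ_free = αΔT L = 26×10⁻⁶ × 98 × 1425 = 3.631 mm.
Let P be the compressive force at the spring. The shaft shortens elastically by PL/(AE) and the spring compresses by P/k; together these equal δ_free.
So P = δ_free / [L/(AE) + 1/k] = 3.631 / [ 1425/(2775×46×10³) + 1/(210×10³) ].
P = 3.631 / 1.593×10⁻⁵ = 228000 N.
σ = P/A = 228000/2775 = 82.16 MPa.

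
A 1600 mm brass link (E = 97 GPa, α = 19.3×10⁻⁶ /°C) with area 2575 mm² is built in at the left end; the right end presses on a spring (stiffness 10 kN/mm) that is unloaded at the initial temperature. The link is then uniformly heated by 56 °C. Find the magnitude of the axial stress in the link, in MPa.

σ ≈ 6.31 MPa (compressive)

If the spring were absent the link would lengthen by αΔT L = 19.3×10⁻⁶ × 56 × 1600 = 1.729 mm.
With a force P in the spring, the elastic change of the link is PL/(AE) and that of the spring is P/k; compatibility requires their sum to equal δ_free.
P [ L/(AE) + 1/k ] = δ_free → P [ 1600/(2575×97×10³) + 1/(10×10³) ] = 1.729.
P = 1.729 / 0.0001064 = 16250 N.
σ = P/A = 16250/2575 = 6.311 MPa.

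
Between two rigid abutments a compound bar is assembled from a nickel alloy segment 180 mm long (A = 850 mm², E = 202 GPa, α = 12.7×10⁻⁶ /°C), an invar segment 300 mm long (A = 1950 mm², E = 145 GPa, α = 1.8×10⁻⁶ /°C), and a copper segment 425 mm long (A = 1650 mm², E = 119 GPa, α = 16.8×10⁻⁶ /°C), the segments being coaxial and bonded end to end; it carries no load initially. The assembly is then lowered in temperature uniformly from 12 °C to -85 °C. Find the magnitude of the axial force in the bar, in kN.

If the supports were absent, the total length change would be Σ αᵢΔT Lᵢ = 12.7×10⁻⁶×97×180 + 1.8×10⁻⁶×97×300 + 16.8×10⁻⁶×97×425 = 0.9667 mm.
The walls prevent any net length change, so an axial force P (same in every segment) develops. Compatibility: P · Σ Lᵢ/(AᵢEᵢ) = δ_free.
The series flexibility is Σ Lᵢ/(AᵢEᵢ) = 180/(850×202×10³) + 300/(1950×145×10³) + 425/(1650×119×10³) = 4.274×10⁻⁶ mm/N.
Hence P = δ_free / Σ(L/AE) = 0.9667/4.274×10⁻⁶ = 226.2 kN (tensile).

P ≈ 226 kN (tensile)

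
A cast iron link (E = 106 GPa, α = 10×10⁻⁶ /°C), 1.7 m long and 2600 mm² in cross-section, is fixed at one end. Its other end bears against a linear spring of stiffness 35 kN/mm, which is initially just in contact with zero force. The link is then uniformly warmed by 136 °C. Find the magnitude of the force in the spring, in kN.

P ≈ 66.6 kN

Free thermal expansion: δ_free = αΔT L = 10×10⁻⁶ × 136 × 1700 = 2.312 mm.
With a force P in the spring, the elastic change of the link is PL/(AE) and that of the spring is P/k; compatibility requires their sum to equal δ_free.
So P = δ_free / [L/(AE) + 1/k] = 2.312 / [ 1700/(2600×106×10³) + 1/(35×10³) ].
P = 2.312 / 3.474×10⁻⁵ = 66550 N.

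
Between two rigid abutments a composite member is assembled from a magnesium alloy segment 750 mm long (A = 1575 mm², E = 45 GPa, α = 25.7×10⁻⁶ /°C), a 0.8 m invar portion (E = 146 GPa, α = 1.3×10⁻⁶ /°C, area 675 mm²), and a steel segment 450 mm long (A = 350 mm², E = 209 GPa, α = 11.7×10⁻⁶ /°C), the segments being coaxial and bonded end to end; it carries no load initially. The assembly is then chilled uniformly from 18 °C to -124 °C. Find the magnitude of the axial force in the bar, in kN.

P ≈ 146 kN (tensile)

With the walls removed the bar would change length by δ_free = Σ αᵢΔT Lᵢ = 25.7×10⁻⁶×142×750 + 1.3×10⁻⁶×142×800 + 11.7×10⁻⁶×142×450 = 3.632 mm.
Since the ends are fixed, an axial force P builds up, equal in every segment, with P · Σ Lᵢ/(AᵢEᵢ) = δ_free.
Σ Lᵢ/(AᵢEᵢ) = 750/(1575×45×10³) + 800/(675×146×10³) + 450/(350×209×10³) = 2.485×10⁻⁵ mm/N.
P = 3.632 / 2.485×10⁻⁵ = 146200 N = 146.2 kN, tensile.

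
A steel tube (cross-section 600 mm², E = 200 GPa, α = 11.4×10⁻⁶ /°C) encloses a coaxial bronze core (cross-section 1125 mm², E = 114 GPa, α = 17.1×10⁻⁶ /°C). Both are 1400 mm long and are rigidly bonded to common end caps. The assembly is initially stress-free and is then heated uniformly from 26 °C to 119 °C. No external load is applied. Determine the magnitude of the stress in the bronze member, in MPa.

Both members must finish at the same length. With the larger α, the bronze tends to over-expand; the plates restrain it, putting the bronze in compression and the steel in tension. With no external load the two internal forces are equal and opposite, magnitude P.
Setting the final lengths equal and cancelling L: (α₁ − α₂)ΔT = P/(A₁E₁) + P/(A₂E₂).
|α₁ − α₂|·ΔT = 5.7×10⁻⁶ × 93 = 0.0005301.
1/(A₁E₁) + 1/(A₂E₂) = 1/(600×200×10³) + 1/(1125×114×10³) = 1.613×10⁻⁸ N⁻¹.
P = 0.0005301 / 1.613×10⁻⁸ = 32860 N = 32.86 kN.
σ_{bronze} = P/A₂ = 32860/1125 = 29.21 MPa, compressive.

σ ≈ 29.2 MPa (compressive)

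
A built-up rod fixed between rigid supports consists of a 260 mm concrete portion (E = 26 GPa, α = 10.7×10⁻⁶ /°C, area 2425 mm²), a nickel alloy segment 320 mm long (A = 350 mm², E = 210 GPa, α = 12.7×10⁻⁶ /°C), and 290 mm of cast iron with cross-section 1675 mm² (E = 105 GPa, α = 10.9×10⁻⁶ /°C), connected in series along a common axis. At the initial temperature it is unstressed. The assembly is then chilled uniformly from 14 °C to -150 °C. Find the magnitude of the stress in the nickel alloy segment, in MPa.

If the supports were absent, the total length change would be Σ αᵢΔT Lᵢ = 10.7×10⁻⁶×164×260 + 12.7×10⁻⁶×164×320 + 10.9×10⁻⁶×164×290 = 1.641 mm.
The rigid supports impose zero overall length change; the single axial force P common to all segments must satisfy P Σ Lᵢ/(AᵢEᵢ) = δ_free.
The series flexibility is Σ Lᵢ/(AᵢEᵢ) = 260/(2425×26×10³) + 320/(350×210×10³) + 290/(1675×105×10³) = 1.013×10⁻⁵ mm/N.
P = 1.641 / 1.013×10⁻⁵ = 162100 N = 162.1 kN, tensile.
σ_{nickel alloy} = P / A = 162100 / 350 = 463 MPa.

σ ≈ 463 MPa (tensile)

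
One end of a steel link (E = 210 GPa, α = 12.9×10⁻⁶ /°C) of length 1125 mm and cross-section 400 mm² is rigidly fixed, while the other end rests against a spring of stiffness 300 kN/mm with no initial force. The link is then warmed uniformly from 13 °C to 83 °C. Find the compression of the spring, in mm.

Free thermal expansion: δ_free = αΔT L = 12.9×10⁻⁶ × 70 × 1125 = 1.016 mm.
With a force P in the spring, the elastic change of the link is PL/(AE) and that of the spring is P/k; compatibility requires their sum to equal δ_free.
P [ L/(AE) + 1/k ] = δ_free → P [ 1125/(400×210×10³) + 1/(300×10³) ] = 1.016.
P = 1.016 / 1.673×10⁻⁵ = 60740 N.
Spring compression = P/k = 60740/(300×10³) = 0.2025 mm.

δ ≈ 0.202 mm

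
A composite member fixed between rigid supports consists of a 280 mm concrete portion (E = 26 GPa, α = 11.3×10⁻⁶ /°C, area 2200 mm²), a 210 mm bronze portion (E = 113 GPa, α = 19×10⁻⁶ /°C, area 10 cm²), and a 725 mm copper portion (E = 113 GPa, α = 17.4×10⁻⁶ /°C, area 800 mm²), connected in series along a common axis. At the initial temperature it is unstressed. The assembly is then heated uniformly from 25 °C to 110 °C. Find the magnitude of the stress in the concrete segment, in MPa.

If the supports were absent, the total length change would be Σ αᵢΔT Lᵢ = 11.3×10⁻⁶×85×280 + 19×10⁻⁶×85×210 + 17.4×10⁻⁶×85×725 = 1.68 mm.
The walls prevent any net length change, so an axial force P (same in every segment) develops. Compatibility: P · Σ Lᵢ/(AᵢEᵢ) = δ_free.
The series flexibility is Σ Lᵢ/(AᵢEᵢ) = 280/(2200×26×10³) + 210/(1000×113×10³) + 725/(800×113×10³) = 1.477×10⁻⁵ mm/N.
Hence P = δ_free / Σ(L/AE) = 1.68/1.477×10⁻⁵ = 113.7 kN (compressive).
σ_{concrete} = P / A = 113700 / 2200 = 51.7 MPa.

σ ≈ 51.7 MPa (compressive)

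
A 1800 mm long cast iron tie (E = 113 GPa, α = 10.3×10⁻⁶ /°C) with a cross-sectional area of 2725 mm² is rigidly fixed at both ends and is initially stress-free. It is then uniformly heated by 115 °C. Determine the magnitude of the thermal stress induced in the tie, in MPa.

σ ≈ 134 MPa (compressive)

The supports are rigid, so the total axial strain is zero. The restrained thermal strain is ε = αΔT = 10.3×10⁻⁶ × 115 = 1184.5×10⁻⁶.
Hence σ = E·αΔT = 113×10³ × 1184.5×10⁻⁶ = 133.8 MPa, compressive.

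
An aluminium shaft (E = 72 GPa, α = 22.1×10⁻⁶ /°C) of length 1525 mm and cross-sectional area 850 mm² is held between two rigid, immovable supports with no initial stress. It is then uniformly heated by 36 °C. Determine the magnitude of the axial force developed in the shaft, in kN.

P ≈ 48.7 kN (compressive)

Full restraint means ε = 0, so the stress is σ = EαΔT = 72×10³ × 22.1×10⁻⁶ × 36 = 57.28 MPa.
Axial force P = σA = 57.28 × 850 = 48690 N = 48.69 kN, compressive.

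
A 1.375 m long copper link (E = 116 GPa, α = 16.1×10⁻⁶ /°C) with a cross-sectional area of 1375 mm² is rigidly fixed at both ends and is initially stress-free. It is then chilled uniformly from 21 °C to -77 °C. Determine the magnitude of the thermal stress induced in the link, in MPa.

Because both ends are immovable the net strain is zero, and the suppressed thermal strain is αΔT = 16.1×10⁻⁶ × 98 = 1577.8×10⁻⁶.
Hence σ = E·αΔT = 116×10³ × 1577.8×10⁻⁶ = 183 MPa, tensile.

σ ≈ 183 MPa (tensile)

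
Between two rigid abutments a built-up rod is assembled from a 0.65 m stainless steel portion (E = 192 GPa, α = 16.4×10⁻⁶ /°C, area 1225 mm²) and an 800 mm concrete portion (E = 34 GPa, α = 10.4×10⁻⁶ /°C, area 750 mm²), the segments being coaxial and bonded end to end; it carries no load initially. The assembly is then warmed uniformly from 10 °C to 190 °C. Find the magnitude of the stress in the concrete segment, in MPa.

σ ≈ 133 MPa (compressive)

With the walls removed the bar would change length by δ_free = Σ αᵢΔT Lᵢ = 16.4×10⁻⁶×180×650 + 10.4×10⁻⁶×180×800 = 3.416 mm.
The rigid supports impose zero overall length change; the single axial force P common to all segments must satisfy P Σ Lᵢ/(AᵢEᵢ) = δ_free.
The series flexibility is Σ Lᵢ/(AᵢEᵢ) = 650/(1225×192×10³) + 800/(750×34×10³) = 3.414×10⁻⁵ mm/N.
So P = 3.416 / 3.414×10⁻⁵ = 100.1 kN, compressive.
σ_{concrete} = P / A = 100100 / 750 = 133.4 MPa.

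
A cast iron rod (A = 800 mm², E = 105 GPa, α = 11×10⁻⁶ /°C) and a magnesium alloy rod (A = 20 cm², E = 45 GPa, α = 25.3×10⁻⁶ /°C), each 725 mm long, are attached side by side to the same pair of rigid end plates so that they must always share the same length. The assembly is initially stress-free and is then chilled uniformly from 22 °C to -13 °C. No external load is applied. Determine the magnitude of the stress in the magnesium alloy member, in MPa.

The magnesium alloy has the larger α, so on cooling it would change length more than the cast iron if both were free. The rigid plates force a common final length, so the magnesium alloy is put into tension and the cast iron into compression, with equal and opposite forces P (no external load).
Setting the final lengths equal and cancelling L: (α₁ − α₂)ΔT = P/(A₁E₁) + P/(A₂E₂).
|α₁ − α₂|·ΔT = 14.3×10⁻⁶ × 35 = 0.0005005.
1/(A₁E₁) + 1/(A₂E₂) = 1/(800×105×10³) + 1/(2000×45×10³) = 2.302×10⁻⁸ N⁻¹.
So P = 0.0005005 / 2.302×10⁻⁸ = 21.75 kN.
σ_{magnesium alloy} = P/A₂ = 21750/2000 = 10.87 MPa, tensile.

σ ≈ 10.9 MPa (tensile)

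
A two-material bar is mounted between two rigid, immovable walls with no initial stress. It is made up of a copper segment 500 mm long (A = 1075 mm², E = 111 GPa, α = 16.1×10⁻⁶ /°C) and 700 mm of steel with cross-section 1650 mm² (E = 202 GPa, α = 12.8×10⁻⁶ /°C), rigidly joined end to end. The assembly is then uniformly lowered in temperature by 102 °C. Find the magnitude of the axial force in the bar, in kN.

With the walls removed the bar would change length by δ_free = Σ αᵢΔT Lᵢ = 16.1×10⁻⁶×102×500 + 12.8×10⁻⁶×102×700 = 1.735 mm.
The rigid supports impose zero overall length change; the single axial force P common to all segments must satisfy P Σ Lᵢ/(AᵢEᵢ) = δ_free.
The series flexibility is Σ Lᵢ/(AᵢEᵢ) = 500/(1075×111×10³) + 700/(1650×202×10³) = 6.29×10⁻⁶ mm/N.
So P = 1.735 / 6.29×10⁻⁶ = 275.8 kN, tensile.

P ≈ 276 kN (tensile)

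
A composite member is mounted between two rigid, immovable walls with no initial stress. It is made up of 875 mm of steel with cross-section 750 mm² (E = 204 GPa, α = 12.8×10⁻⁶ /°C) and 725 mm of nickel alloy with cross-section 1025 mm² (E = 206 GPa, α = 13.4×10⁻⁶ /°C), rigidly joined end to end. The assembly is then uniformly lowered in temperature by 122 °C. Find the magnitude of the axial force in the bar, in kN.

P ≈ 279 kN (tensile)

Free thermal contraction of the whole bar: Σ αᵢΔT Lᵢ = 12.8×10⁻⁶×122×875 + 13.4×10⁻⁶×122×725 = 2.552 mm.
The walls prevent any net length change, so an axial force P (same in every segment) develops. Compatibility: P · Σ Lᵢ/(AᵢEᵢ) = δ_free.
Σ Lᵢ/(AᵢEᵢ) = 875/(750×204×10³) + 725/(1025×206×10³) = 9.153×10⁻⁶ mm/N.
Hence P = δ_free / Σ(L/AE) = 2.552/9.153×10⁻⁶ = 278.8 kN (tensile).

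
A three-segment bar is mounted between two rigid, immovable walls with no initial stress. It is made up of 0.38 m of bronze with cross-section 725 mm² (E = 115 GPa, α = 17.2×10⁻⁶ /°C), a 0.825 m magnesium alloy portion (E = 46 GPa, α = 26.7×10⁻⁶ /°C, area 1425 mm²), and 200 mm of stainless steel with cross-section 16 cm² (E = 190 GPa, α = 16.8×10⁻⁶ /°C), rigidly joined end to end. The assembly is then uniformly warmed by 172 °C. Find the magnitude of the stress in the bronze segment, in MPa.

σ ≈ 425 MPa (compressive)

If the supports were absent, the total length change would be Σ αᵢΔT Lᵢ = 17.2×10⁻⁶×172×380 + 26.7×10⁻⁶×172×825 + 16.8×10⁻⁶×172×200 = 5.491 mm.
Since the ends are fixed, an axial force P builds up, equal in every segment, with P · Σ Lᵢ/(AᵢEᵢ) = δ_free.
Σ Lᵢ/(AᵢEᵢ) = 380/(725×115×10³) + 825/(1425×46×10³) + 200/(1600×190×10³) = 1.78×10⁻⁵ mm/N.
Hence P = δ_free / Σ(L/AE) = 5.491/1.78×10⁻⁵ = 308.4 kN (compressive).
σ_{bronze} = P / A = 308400 / 725 = 425.4 MPa.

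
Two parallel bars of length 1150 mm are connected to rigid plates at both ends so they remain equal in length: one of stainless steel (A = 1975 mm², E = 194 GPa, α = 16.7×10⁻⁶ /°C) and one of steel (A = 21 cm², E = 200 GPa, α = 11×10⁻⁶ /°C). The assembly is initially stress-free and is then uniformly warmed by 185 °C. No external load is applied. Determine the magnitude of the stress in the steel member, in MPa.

σ ≈ 101 MPa (tensile)

Both members must finish at the same length. With the larger α, the stainless steel tends to over-expand; the plates restrain it, putting the stainless steel in compression and the steel in tension. With no external load the two internal forces are equal and opposite, magnitude P.
Compatibility of the two members (thermal + elastic change equal): (α₁ − α₂)ΔT = P·[1/(A₁E₁) + 1/(A₂E₂)].
|α₁ − α₂|·ΔT = 5.7×10⁻⁶ × 185 = 0.001054.
1/(A₁E₁) + 1/(A₂E₂) = 1/(1975×194×10³) + 1/(2100×200×10³) = 4.991×10⁻⁹ N⁻¹.
So P = 0.001054 / 4.991×10⁻⁹ = 211.3 kN.
σ_{steel} = P/A₂ = 211300/2100 = 100.6 MPa, tensile.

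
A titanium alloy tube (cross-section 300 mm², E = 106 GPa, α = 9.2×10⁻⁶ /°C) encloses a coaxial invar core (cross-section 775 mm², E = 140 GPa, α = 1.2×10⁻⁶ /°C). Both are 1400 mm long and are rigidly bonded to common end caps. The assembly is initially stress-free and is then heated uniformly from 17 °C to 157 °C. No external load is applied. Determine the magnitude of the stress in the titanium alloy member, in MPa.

Equilibrium of a rigid end plate with no external load gives equal and opposite internal forces ±P in the two members. Since α_{titanium alloy} > α_{invar}, heating drives the titanium alloy into compression and the invar into tension.
Compatibility of the two members (thermal + elastic change equal): (α₁ − α₂)ΔT = P·[1/(A₁E₁) + 1/(A₂E₂)].
|α₁ − α₂|·ΔT = 8×10⁻⁶ × 140 = 0.00112.
1/(A₁E₁) + 1/(A₂E₂) = 1/(300×106×10³) + 1/(775×140×10³) = 4.066×10⁻⁸ N⁻¹.
So P = 0.00112 / 4.066×10⁻⁸ = 27.54 kN.
σ_{titanium alloy} = P/A₁ = 27540/300 = 91.81 MPa, compressive.

σ ≈ 91.8 MPa (compressive)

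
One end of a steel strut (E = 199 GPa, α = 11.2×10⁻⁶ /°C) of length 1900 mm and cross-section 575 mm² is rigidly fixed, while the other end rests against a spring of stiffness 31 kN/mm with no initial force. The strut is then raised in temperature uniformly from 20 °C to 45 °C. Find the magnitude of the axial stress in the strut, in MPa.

σ ≈ 18.9 MPa (compressive)

The unrestrained thermal change is αΔT L = 11.2×10⁻⁶ × 25 × 1900 = 0.532 mm.
Let P be the compressive force at the spring. The strut shortens elastically by PL/(AE) and the spring compresses by P/k; together these equal δ_free.
So P = δ_free / [L/(AE) + 1/k] = 0.532 / [ 1900/(575×199×10³) + 1/(31×10³) ].
P = 0.532 / 4.886×10⁻⁵ = 10890 N.
σ = P/A = 10890/575 = 18.93 MPa.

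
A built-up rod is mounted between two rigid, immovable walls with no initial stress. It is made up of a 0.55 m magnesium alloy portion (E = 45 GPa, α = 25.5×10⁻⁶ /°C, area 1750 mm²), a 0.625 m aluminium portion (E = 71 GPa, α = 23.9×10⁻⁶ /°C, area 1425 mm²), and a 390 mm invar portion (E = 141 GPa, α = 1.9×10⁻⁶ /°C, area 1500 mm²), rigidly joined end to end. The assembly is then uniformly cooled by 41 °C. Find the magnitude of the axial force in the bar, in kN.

P ≈ 81.2 kN (tensile)

With the walls removed the bar would change length by δ_free = Σ αᵢΔT Lᵢ = 25.5×10⁻⁶×41×550 + 23.9×10⁻⁶×41×625 + 1.9×10⁻⁶×41×390 = 1.218 mm.
The walls prevent any net length change, so an axial force P (same in every segment) develops. Compatibility: P · Σ Lᵢ/(AᵢEᵢ) = δ_free.
Σ Lᵢ/(AᵢEᵢ) = 550/(1750×45×10³) + 625/(1425×71×10³) + 390/(1500×141×10³) = 1.501×10⁻⁵ mm/N.
P = 1.218 / 1.501×10⁻⁵ = 81160 N = 81.16 kN, tensile.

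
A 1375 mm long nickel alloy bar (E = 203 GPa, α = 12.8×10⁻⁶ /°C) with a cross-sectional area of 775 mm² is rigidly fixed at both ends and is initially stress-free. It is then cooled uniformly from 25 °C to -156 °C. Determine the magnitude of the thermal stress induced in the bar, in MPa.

σ ≈ 470 MPa (tensile)

Because both ends are immovable the net strain is zero, and the suppressed thermal strain is αΔT = 12.8×10⁻⁶ × 181 = 2316.8×10⁻⁶.
The stress required to suppress this strain is σ = Eε = 203×10³ × 2316.8×10⁻⁶ = 470.3 MPa, tensile since the bar is trying to contract.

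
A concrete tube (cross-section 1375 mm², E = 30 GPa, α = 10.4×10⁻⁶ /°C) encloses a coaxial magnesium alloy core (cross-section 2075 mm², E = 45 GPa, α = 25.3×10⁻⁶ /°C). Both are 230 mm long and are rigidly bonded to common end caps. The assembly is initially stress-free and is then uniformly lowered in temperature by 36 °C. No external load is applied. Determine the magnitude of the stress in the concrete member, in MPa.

σ ≈ 11.2 MPa (compressive)

The magnesium alloy has the larger α, so on cooling it would change length more than the concrete if both were free. The rigid plates force a common final length, so the magnesium alloy is put into tension and the concrete into compression, with equal and opposite forces P (no external load).
Setting the final lengths equal and cancelling L: (α₁ − α₂)ΔT = P/(A₁E₁) + P/(A₂E₂).
|α₁ − α₂|·ΔT = 14.9×10⁻⁶ × 36 = 0.0005364.
1/(A₁E₁) + 1/(A₂E₂) = 1/(1375×30×10³) + 1/(2075×45×10³) = 3.495×10⁻⁸ N⁻¹.
P = 0.0005364 / 3.495×10⁻⁸ = 15350 N = 15.35 kN.
σ_{concrete} = P/A₁ = 15350/1375 = 11.16 MPa, compressive.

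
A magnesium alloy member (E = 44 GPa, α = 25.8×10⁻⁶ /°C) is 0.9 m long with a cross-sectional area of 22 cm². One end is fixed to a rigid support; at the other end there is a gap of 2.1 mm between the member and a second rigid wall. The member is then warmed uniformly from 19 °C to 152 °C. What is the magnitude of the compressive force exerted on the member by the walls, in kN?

If the wall were absent the member would grow by αΔT L = 25.8×10⁻⁶ × 133 × 900 = 3.088 mm.
After closing the 2.1 mm clearance, 3.088 − 2.1 = 0.9883 mm of expansion remains to be suppressed by the wall.
That suppressed elongation corresponds to σ = E·Δ/L = 44×10³ × 0.9883/900 = 48.31 MPa.
P = σA = 48.31 × 2200 = 106.3 kN.

P ≈ 106 kN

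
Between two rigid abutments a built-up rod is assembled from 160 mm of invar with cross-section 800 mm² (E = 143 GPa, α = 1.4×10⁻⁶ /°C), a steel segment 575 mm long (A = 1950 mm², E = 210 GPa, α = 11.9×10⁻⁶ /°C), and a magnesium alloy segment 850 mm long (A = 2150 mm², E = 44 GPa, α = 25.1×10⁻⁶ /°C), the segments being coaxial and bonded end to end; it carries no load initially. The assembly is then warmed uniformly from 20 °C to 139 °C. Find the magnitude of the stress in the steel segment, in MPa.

σ ≈ 147 MPa (compressive)

With the walls removed the bar would change length by δ_free = Σ αᵢΔT Lᵢ = 1.4×10⁻⁶×119×160 + 11.9×10⁻⁶×119×575 + 25.1×10⁻⁶×119×850 = 3.38 mm.
Since the ends are fixed, an axial force P builds up, equal in every segment, with P · Σ Lᵢ/(AᵢEᵢ) = δ_free.
Σ Lᵢ/(AᵢEᵢ) = 160/(800×143×10³) + 575/(1950×210×10³) + 850/(2150×44×10³) = 1.179×10⁻⁵ mm/N.
So P = 3.38 / 1.179×10⁻⁵ = 286.7 kN, compressive.
σ_{steel} = P / A = 286700 / 1950 = 147 MPa.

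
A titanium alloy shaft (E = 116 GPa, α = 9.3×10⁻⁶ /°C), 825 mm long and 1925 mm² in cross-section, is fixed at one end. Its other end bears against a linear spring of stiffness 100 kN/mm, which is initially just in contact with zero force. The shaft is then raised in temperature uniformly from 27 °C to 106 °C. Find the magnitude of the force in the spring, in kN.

P ≈ 44.3 kN

The unrestrained thermal change is αΔT L = 9.3×10⁻⁶ × 79 × 825 = 0.6061 mm.
With a force P in the spring, the elastic change of the shaft is PL/(AE) and that of the spring is P/k; compatibility requires their sum to equal δ_free.
P [ L/(AE) + 1/k ] = δ_free → P [ 825/(1925×116×10³) + 1/(100×10³) ] = 0.6061.
P = 0.6061 / 1.369×10⁻⁵ = 44260 N.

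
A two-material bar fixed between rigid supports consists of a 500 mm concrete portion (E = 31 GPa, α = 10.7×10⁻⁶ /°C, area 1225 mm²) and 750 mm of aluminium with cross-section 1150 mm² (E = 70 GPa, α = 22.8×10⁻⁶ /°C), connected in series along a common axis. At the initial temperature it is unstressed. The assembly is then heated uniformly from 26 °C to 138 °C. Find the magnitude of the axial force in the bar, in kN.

P ≈ 112 kN (compressive)

If the supports were absent, the total length change would be Σ αᵢΔT Lᵢ = 10.7×10⁻⁶×112×500 + 22.8×10⁻⁶×112×750 = 2.514 mm.
The walls prevent any net length change, so an axial force P (same in every segment) develops. Compatibility: P · Σ Lᵢ/(AᵢEᵢ) = δ_free.
The series flexibility is Σ Lᵢ/(AᵢEᵢ) = 500/(1225×31×10³) + 750/(1150×70×10³) = 2.248×10⁻⁵ mm/N.
P = 2.514 / 2.248×10⁻⁵ = 111800 N = 111.8 kN, compressive.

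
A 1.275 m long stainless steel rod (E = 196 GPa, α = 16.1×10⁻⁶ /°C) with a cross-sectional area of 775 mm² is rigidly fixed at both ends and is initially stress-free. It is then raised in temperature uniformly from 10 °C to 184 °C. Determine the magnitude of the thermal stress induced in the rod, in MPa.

Because both ends are immovable the net strain is zero, and the suppressed thermal strain is αΔT = 16.1×10⁻⁶ × 174 = 2801.4×10⁻⁶.
The stress required to suppress this strain is σ = Eε = 196×10³ × 2801.4×10⁻⁶ = 549.1 MPa, compressive since the rod is trying to expand.

σ ≈ 549 MPa (compressive)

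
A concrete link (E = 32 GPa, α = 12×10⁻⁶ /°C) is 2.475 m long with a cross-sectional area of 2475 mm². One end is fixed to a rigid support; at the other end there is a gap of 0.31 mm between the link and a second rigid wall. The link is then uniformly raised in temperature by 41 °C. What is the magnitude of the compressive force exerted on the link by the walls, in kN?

Unrestrained expansion: δ_free = αΔT L = 12×10⁻⁶ × 41 × 2475 = 1.218 mm.
The gap closes (δ_free > 0.31 mm) and the wall then resists a further 1.218 − 0.31 = 0.9077 mm of expansion.
That suppressed elongation corresponds to σ = E·Δ/L = 32×10³ × 0.9077/2475 = 11.74 MPa.
P = σA = 11.74 × 2475 = 29.05 kN.

P ≈ 29 kN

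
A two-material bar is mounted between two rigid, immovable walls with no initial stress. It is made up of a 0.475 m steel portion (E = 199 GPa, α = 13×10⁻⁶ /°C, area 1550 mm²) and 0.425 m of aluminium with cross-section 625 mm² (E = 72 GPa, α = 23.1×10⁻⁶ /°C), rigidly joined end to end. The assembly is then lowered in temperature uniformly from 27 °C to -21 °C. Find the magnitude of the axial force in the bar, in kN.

P ≈ 69.9 kN (tensile)

With the walls removed the bar would change length by δ_free = Σ αᵢΔT Lᵢ = 13×10⁻⁶×48×475 + 23.1×10⁻⁶×48×425 = 0.7676 mm.
The walls prevent any net length change, so an axial force P (same in every segment) develops. Compatibility: P · Σ Lᵢ/(AᵢEᵢ) = δ_free.
The series flexibility is Σ Lᵢ/(AᵢEᵢ) = 475/(1550×199×10³) + 425/(625×72×10³) = 1.098×10⁻⁵ mm/N.
So P = 0.7676 / 1.098×10⁻⁵ = 69.88 kN, tensile.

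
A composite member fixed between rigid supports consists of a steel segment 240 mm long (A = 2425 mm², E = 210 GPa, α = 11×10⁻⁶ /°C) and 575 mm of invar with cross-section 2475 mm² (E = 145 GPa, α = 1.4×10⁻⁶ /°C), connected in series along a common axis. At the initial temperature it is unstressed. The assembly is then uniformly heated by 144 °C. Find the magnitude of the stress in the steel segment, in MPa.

Free thermal expansion of the whole bar: Σ αᵢΔT Lᵢ = 11×10⁻⁶×144×240 + 1.4×10⁻⁶×144×575 = 0.4961 mm.
The walls prevent any net length change, so an axial force P (same in every segment) develops. Compatibility: P · Σ Lᵢ/(AᵢEᵢ) = δ_free.
Σ Lᵢ/(AᵢEᵢ) = 240/(2425×210×10³) + 575/(2475×145×10³) = 2.074×10⁻⁶ mm/N.
Hence P = δ_free / Σ(L/AE) = 0.4961/2.074×10⁻⁶ = 239.2 kN (compressive).
σ_{steel} = P / A = 239200 / 2425 = 98.66 MPa.

σ ≈ 98.7 MPa (compressive)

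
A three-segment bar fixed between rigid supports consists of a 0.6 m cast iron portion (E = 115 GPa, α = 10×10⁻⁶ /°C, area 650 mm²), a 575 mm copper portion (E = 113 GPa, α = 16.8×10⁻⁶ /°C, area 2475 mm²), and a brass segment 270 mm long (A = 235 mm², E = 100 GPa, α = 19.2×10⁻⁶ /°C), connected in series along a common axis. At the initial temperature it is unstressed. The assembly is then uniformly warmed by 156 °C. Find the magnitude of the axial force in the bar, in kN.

Free thermal expansion of the whole bar: Σ αᵢΔT Lᵢ = 10×10⁻⁶×156×600 + 16.8×10⁻⁶×156×575 + 19.2×10⁻⁶×156×270 = 3.252 mm.
The walls prevent any net length change, so an axial force P (same in every segment) develops. Compatibility: P · Σ Lᵢ/(AᵢEᵢ) = δ_free.
Σ Lᵢ/(AᵢEᵢ) = 600/(650×115×10³) + 575/(2475×113×10³) + 270/(235×100×10³) = 2.157×10⁻⁵ mm/N.
P = 3.252 / 2.157×10⁻⁵ = 150700 N = 150.7 kN, compressive.

P ≈ 151 kN (compressive)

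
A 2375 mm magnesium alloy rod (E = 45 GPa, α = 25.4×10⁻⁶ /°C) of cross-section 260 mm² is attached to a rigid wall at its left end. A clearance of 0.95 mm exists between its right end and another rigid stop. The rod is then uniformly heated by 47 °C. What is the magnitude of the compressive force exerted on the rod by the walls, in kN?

Unrestrained expansion: δ_free = αΔT L = 25.4×10⁻⁶ × 47 × 2375 = 2.835 mm.
This exceeds the 0.95 mm gap, so the wall pushes back. The portion of expansion that must be recovered elastically is δ_free − gap = 2.835 − 0.95 = 1.885 mm.
Compatibility: PL/(AE) = 1.885 mm, so σ = P/A = E × (1.885/2375) = 35.72 MPa.
P = σA = 35.72 × 260 = 9.287 kN.

P ≈ 9.29 kN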